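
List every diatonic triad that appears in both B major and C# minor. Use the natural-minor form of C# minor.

B, C#m, E, G#m

Triads in B major: B (I), C#m (ii), D#m (iii), E (IV), F# (V), G#m (vi), A#dim (vii°).
Triads in C# minor (natural minor): C#m (i), D#dim (ii°), E (III), F#m (iv), G#m (v), A (VI), B (VII).
Shared triads with their functions: B (I in B major, VII in C# minor); C#m (ii in B major, i in C# minor); E (IV in B major, III in C# minor); G#m (vi in B major, v in C# minor).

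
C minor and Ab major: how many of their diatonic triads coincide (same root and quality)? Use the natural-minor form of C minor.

Diatonic triads of C minor (natural minor): Cm (i), Ddim (ii°), Eb (III), Fm (iv), Gm (v), Ab (VI), Bb (VII).
Diatonic triads of Ab major: Ab (I), Bbm (ii), Cm (iii), Db (IV), Eb (V), Fm (vi), Gdim (vii°).
Matching root and quality in both lists: Cm, Eb, Fm, Ab.
That gives 4 common triads.

4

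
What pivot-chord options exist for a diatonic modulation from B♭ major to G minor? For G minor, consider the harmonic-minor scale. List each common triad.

Triads in B♭ major: B♭ major (I), C minor (ii), D minor (iii), E♭ major (IV), F major (V), G minor (vi), A diminished (vii°).
Triads in G minor (harmonic minor): G minor (i), A diminished (ii°), B♭ augmented (III+), C minor (iv), D major (V), E♭ major (VI), F♯ diminished (vii°).
Shared triads with their functions: C minor (ii in B♭ major, iv in G minor); E♭ major (IV in B♭ major, VI in G minor); G minor (vi in B♭ major, i in G minor); A diminished (vii° in B♭ major, ii° in G minor).

Cm, E♭, Gm, Adim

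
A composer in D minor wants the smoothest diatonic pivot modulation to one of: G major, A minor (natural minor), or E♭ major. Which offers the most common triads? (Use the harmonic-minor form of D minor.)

E♭ major

Triads of D minor (harmonic minor): Dm (i), Edim (ii°), Faug (III+), Gm (iv), A (V), B♭ (VI), C♯dim (vii°).
G major shares 0: none.
A minor (natural minor) shares 1: Dm.
E♭ major shares 2: Gm, B♭.
The most common triads (2) are shared with E♭ major.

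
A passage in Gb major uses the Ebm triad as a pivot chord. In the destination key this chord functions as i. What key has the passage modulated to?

Eb minor

The numeral i denotes a minor triad on scale degree 1. With Eb on degree 1, the tonic of the new key is Eb.
Degree 1 carries a minor triad in minor keys, so the destination is Eb minor.
Check: the diatonic triads of Eb minor (natural minor) are Ebm (i), Fdim (ii°), Gb (III), Abm (iv), Bbm (v), Cb (VI), Db (VII) — Ebm is indeed i.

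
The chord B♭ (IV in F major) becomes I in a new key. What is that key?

B♭ major

The numeral I denotes a major triad on scale degree 1. With B♭ on degree 1, the tonic of the new key is B♭.
Degree 1 carries a major triad in major keys, so the destination is B♭ major.
Check: the diatonic triads of B♭ major are B♭ (I), Cm (ii), Dm (iii), E♭ (IV), F (V), Gm (vi), Adim (vii°) — B♭ is indeed I.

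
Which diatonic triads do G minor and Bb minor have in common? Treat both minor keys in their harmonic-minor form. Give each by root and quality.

Triads in G minor (harmonic minor): G minor (i), A diminished (ii°), Bb augmented (III+), C minor (iv), D major (V), Eb major (VI), F# diminished (vii°).
Triads in Bb minor (harmonic minor): Bb minor (i), C diminished (ii°), Db augmented (III+), Eb minor (iv), F major (V), Gb major (VI), A diminished (vii°).
Shared triads with their functions: A diminished (ii° in G minor, vii° in Bb minor).

Adim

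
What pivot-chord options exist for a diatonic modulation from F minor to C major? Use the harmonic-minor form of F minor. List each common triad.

C

Triads in F minor (harmonic minor): F minor (i), G diminished (ii°), Ab augmented (III+), Bb minor (iv), C major (V), Db major (VI), E diminished (vii°).
Triads in C major: C major (I), D minor (ii), E minor (iii), F major (IV), G major (V), A minor (vi), B diminished (vii°).
Shared triads with their functions: C major (V in F minor, I in C major).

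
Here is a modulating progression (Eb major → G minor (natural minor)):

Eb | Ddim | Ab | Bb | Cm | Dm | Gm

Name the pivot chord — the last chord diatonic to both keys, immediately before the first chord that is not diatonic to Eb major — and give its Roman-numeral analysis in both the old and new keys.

Chords diatonic to Eb major: Eb, Fm, Gm, Ab, Bb, Cm, Ddim.
Reading the progression, the first chord not in that set is Dm, so the modulation leaves Eb major there.
The chord immediately before Dm is Cm, which is diatonic to both keys: vi in Eb major and iv in G minor.

Cm — vi in Eb major, iv in G minor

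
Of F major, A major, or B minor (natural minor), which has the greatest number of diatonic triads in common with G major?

Triads of G major: G major (I), A minor (ii), B minor (iii), C major (IV), D major (V), E minor (vi), F# diminished (vii°).
F major shares 2: Am, C.
A major shares 2: Bm, D.
B minor (natural minor) shares 4: G, Bm, D, Em.
The most common triads (4) are shared with B minor.

B minor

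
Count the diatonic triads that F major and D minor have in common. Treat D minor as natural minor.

Diatonic triads of F major: F (I), Gm (ii), Am (iii), Bb (IV), C (V), Dm (vi), Edim (vii°).
Diatonic triads of D minor (natural minor): Dm (i), Edim (ii°), F (III), Gm (iv), Am (v), Bb (VI), C (VII).
Matching root and quality in both lists: F, Gm, Am, Bb, C, Dm, Edim.
That gives 7 common triads.

7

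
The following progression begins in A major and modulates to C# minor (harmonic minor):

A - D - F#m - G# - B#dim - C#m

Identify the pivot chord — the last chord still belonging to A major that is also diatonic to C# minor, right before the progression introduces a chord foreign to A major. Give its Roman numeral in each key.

F#m — vi in A major, iv in C# minor

Chords diatonic to A major: A, Bm, C#m, D, E, F#m, G#dim.
Reading the progression, the first chord not in that set is G#, so the modulation leaves A major there.
The chord immediately before G# is F#m, which is diatonic to both keys: vi in A major and iv in C# minor.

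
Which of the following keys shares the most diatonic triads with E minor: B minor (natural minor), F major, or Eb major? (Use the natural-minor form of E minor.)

Triads of E minor (natural minor): E minor (i), F# diminished (ii°), G major (III), A minor (iv), B minor (v), C major (VI), D major (VII).
B minor (natural minor) shares 4: Em, G, Bm, D.
F major shares 2: Am, C.
Eb major shares 0: none.
The most common triads (4) are shared with B minor.

B minor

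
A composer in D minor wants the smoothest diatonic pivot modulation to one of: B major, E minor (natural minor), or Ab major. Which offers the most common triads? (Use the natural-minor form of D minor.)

E minor

Triads of D minor (natural minor): Dm (i), Edim (ii°), F (III), Gm (iv), Am (v), Bb (VI), C (VII).
B major shares 0: none.
E minor (natural minor) shares 2: Am, C.
Ab major shares 0: none.
The most common triads (2) are shared with E minor.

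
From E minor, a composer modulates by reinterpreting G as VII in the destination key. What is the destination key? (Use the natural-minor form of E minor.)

The numeral VII denotes a major triad on scale degree 7. With G on degree 7, the tonic of the new key is A.
Degree 7 carries a major triad in natural-minor keys, so the destination is A minor.
Check: the diatonic triads of A minor (natural minor) are Am (i), Bdim (ii°), C (III), Dm (iv), Em (v), F (VI), G (VII) — G is indeed VII.

A minor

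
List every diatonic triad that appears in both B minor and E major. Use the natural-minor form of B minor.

F#m, A

Triads in B minor (natural minor): Bm (i), C#dim (ii°), D (III), Em (iv), F#m (v), G (VI), A (VII).
Triads in E major: E (I), F#m (ii), G#m (iii), A (IV), B (V), C#m (vi), D#dim (vii°).
Shared triads with their functions: F#m (v in B minor, ii in E major); A (VII in B minor, IV in E major).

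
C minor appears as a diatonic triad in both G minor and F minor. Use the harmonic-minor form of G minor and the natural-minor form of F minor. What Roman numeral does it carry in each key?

The scale of G minor (harmonic minor) is G A B♭ C D E♭ F♯; C is degree 4, and the triad built there (C-E♭-G) is minor, so it is iv.
The scale of F minor (natural minor) is F G A♭ B♭ C D♭ E♭; C is degree 5, and the triad built there (C-E♭-G) is minor, so it is v.

iv in G minor; v in F minor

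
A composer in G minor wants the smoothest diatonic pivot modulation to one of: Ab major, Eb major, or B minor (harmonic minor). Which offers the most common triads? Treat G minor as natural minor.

Eb major

Triads of G minor (natural minor): Gm (i), Adim (ii°), Bb (III), Cm (iv), Dm (v), Eb (VI), F (VII).
Ab major shares 2: Cm, Eb.
Eb major shares 4: Gm, Bb, Cm, Eb.
B minor (harmonic minor) shares 0: none.
The most common triads (4) are shared with Eb major.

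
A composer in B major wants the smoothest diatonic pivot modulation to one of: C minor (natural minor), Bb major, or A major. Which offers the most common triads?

A major

Triads of B major: B (I), C#m (ii), D#m (iii), E (IV), F# (V), G#m (vi), A#dim (vii°).
C minor (natural minor) shares 0: none.
Bb major shares 0: none.
A major shares 2: C#m, E.
The most common triads (2) are shared with A major.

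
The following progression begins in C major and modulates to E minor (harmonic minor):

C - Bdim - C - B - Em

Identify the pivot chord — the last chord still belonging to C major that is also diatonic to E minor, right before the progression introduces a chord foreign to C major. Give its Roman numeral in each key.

C — I in C major, VI in E minor

Chords diatonic to C major: C, Dm, Em, F, G, Am, Bdim.
Reading the progression, the first chord not in that set is B, so the modulation leaves C major there.
The chord immediately before B is C, which is diatonic to both keys: I in C major and VI in E minor.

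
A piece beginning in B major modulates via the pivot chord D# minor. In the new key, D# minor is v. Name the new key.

G# minor

The numeral v denotes a minor triad on scale degree 5. With D# on degree 5, the tonic of the new key is G#.
Degree 5 carries a minor triad in natural-minor keys, so the destination is G# minor.
Check: the diatonic triads of G# minor (natural minor) are G#m (i), A#dim (ii°), B (III), C#m (iv), D#m (v), E (VI), F# (VII) — D# minor is indeed v.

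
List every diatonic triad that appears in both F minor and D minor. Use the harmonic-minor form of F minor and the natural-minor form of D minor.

C, Edim

Triads in F minor (harmonic minor): F minor (i), G diminished (ii°), Ab augmented (III+), Bb minor (iv), C major (V), Db major (VI), E diminished (vii°).
Triads in D minor (natural minor): D minor (i), E diminished (ii°), F major (III), G minor (iv), A minor (v), Bb major (VI), C major (VII).
Shared triads with their functions: C major (V in F minor, VII in D minor); E diminished (vii° in F minor, ii° in D minor).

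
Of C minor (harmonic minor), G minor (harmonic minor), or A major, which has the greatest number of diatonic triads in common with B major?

Triads of B major: B (I), C#m (ii), D#m (iii), E (IV), F# (V), G#m (vi), A#dim (vii°).
C minor (harmonic minor) shares 0: none.
G minor (harmonic minor) shares 0: none.
A major shares 2: C#m, E.
The most common triads (2) are shared with A major.

A major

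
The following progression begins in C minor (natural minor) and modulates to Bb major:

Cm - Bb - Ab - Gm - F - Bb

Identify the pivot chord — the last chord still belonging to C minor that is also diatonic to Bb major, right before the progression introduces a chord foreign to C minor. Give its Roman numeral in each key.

Chords diatonic to C minor: Cm, Ddim, Eb, Fm, Gm, Ab, Bb.
Reading the progression, the first chord not in that set is F, so the modulation leaves C minor there.
The chord immediately before F is Gm, which is diatonic to both keys: v in C minor and vi in Bb major.

Gm — v in C minor, vi in Bb major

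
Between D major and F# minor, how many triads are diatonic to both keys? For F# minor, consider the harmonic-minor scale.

3

Diatonic triads of D major: D major (I), E minor (ii), F# minor (iii), G major (IV), A major (V), B minor (vi), C# diminished (vii°).
Diatonic triads of F# minor (harmonic minor): F# minor (i), G# diminished (ii°), A augmented (III+), B minor (iv), C# major (V), D major (VI), E# diminished (vii°).
Matching root and quality in both lists: D major, F# minor, B minor.
That gives 3 common triads.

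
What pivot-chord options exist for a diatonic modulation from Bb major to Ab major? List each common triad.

Cm, Eb

Triads in Bb major: Bb major (I), C minor (ii), D minor (iii), Eb major (IV), F major (V), G minor (vi), A diminished (vii°).
Triads in Ab major: Ab major (I), Bb minor (ii), C minor (iii), Db major (IV), Eb major (V), F minor (vi), G diminished (vii°).
Shared triads with their functions: C minor (ii in Bb major, iii in Ab major); Eb major (IV in Bb major, V in Ab major).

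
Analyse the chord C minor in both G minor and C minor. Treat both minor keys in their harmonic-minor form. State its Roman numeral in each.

iv in G minor; i in C minor

The scale of G minor (harmonic minor) is G A B♭ C D E♭ F♯; C is degree 4, and the triad built there (C-E♭-G) is minor, so it is iv.
The scale of C minor (harmonic minor) is C D E♭ F G A♭ B; C is degree 1, and the triad built there (C-E♭-G) is minor, so it is i.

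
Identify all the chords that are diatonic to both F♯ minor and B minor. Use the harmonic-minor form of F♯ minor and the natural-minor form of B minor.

Triads in F♯ minor (harmonic minor): F♯m (i), G♯dim (ii°), Aaug (III+), Bm (iv), C♯ (V), D (VI), E♯dim (vii°).
Triads in B minor (natural minor): Bm (i), C♯dim (ii°), D (III), Em (iv), F♯m (v), G (VI), A (VII).
Shared triads with their functions: F♯m (i in F♯ minor, v in B minor); Bm (iv in F♯ minor, i in B minor); D (VI in F♯ minor, III in B minor).

F♯m, Bm, D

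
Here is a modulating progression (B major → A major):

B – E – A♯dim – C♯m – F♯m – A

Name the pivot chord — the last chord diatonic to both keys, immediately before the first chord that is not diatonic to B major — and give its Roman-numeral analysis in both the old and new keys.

Chords diatonic to B major: B, C♯m, D♯m, E, F♯, G♯m, A♯dim.
Reading the progression, the first chord not in that set is F♯m, so the modulation leaves B major there.
The chord immediately before F♯m is C♯m, which is diatonic to both keys: ii in B major and iii in A major.

C♯m — ii in B major, iii in A major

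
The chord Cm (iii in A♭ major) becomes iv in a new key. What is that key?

G minor

The numeral iv denotes a minor triad on scale degree 4. With C on degree 4, the tonic of the new key is G.
Degree 4 carries a minor triad in minor keys, so the destination is G minor.
Check: the diatonic triads of G minor (natural minor) are Gm (i), Adim (ii°), B♭ (III), Cm (iv), Dm (v), E♭ (VI), F (VII) — Cm is indeed iv.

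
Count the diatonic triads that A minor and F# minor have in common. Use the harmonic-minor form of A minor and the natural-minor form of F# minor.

2

Diatonic triads of A minor (harmonic minor): Am (i), Bdim (ii°), Caug (III+), Dm (iv), E (V), F (VI), G#dim (vii°).
Diatonic triads of F# minor (natural minor): F#m (i), G#dim (ii°), A (III), Bm (iv), C#m (v), D (VI), E (VII).
Matching root and quality in both lists: E, G#dim.
That gives 2 common triads.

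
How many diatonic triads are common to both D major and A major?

4

Diatonic triads of D major: D major (I), E minor (ii), F♯ minor (iii), G major (IV), A major (V), B minor (vi), C♯ diminished (vii°).
Diatonic triads of A major: A major (I), B minor (ii), C♯ minor (iii), D major (IV), E major (V), F♯ minor (vi), G♯ diminished (vii°).
Matching root and quality in both lists: D major, F♯ minor, A major, B minor.
That gives 4 common triads.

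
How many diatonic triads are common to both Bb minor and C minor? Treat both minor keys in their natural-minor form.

2

Diatonic triads of Bb minor (natural minor): Bbm (i), Cdim (ii°), Db (III), Ebm (iv), Fm (v), Gb (VI), Ab (VII).
Diatonic triads of C minor (natural minor): Cm (i), Ddim (ii°), Eb (III), Fm (iv), Gm (v), Ab (VI), Bb (VII).
Matching root and quality in both lists: Fm, Ab.
That gives 2 common triads.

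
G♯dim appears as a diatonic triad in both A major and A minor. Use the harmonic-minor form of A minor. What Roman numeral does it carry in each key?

The scale of A major is A B C♯ D E F♯ G♯; G♯ is degree 7, and the triad built there (G♯-B-D) is diminished, so it is vii°.
The scale of A minor (harmonic minor) is A B C D E F G♯; G♯ is degree 7, and the triad built there (G♯-B-D) is diminished, so it is vii°.

vii° in A major; vii° in A minor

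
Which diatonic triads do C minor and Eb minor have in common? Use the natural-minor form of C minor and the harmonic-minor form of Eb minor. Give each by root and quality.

Triads in C minor (natural minor): Cm (i), Ddim (ii°), Eb (III), Fm (iv), Gm (v), Ab (VI), Bb (VII).
Triads in Eb minor (harmonic minor): Ebm (i), Fdim (ii°), Gbaug (III+), Abm (iv), Bb (V), Cb (VI), Ddim (vii°).
Shared triads with their functions: Ddim (ii° in C minor, vii° in Eb minor); Bb (VII in C minor, V in Eb minor).

Ddim, Bb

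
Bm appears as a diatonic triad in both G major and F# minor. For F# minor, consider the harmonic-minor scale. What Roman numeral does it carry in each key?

The scale of G major is G A B C D E F#; B is degree 3, and the triad built there (B-D-F#) is minor, so it is iii.
The scale of F# minor (harmonic minor) is F# G# A B C# D E#; B is degree 4, and the triad built there (B-D-F#) is minor, so it is iv.

iii in G major; iv in F# minor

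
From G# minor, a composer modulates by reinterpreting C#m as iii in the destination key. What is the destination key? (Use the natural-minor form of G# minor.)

A major

The numeral iii denotes a minor triad on scale degree 3. With C# on degree 3, the tonic of the new key is A.
Degree 3 carries a minor triad in major keys, so the destination is A major.
Check: the diatonic triads of A major are A (I), Bm (ii), C#m (iii), D (IV), E (V), F#m (vi), G#dim (vii°) — C#m is indeed iii.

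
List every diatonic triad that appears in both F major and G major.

Triads in F major: F (I), Gm (ii), Am (iii), B♭ (IV), C (V), Dm (vi), Edim (vii°).
Triads in G major: G (I), Am (ii), Bm (iii), C (IV), D (V), Em (vi), F♯dim (vii°).
Shared triads with their functions: Am (iii in F major, ii in G major); C (V in F major, IV in G major).

Am, C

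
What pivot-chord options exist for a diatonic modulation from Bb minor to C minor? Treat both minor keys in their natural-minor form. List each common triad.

Triads in Bb minor (natural minor): Bb minor (i), C diminished (ii°), Db major (III), Eb minor (iv), F minor (v), Gb major (VI), Ab major (VII).
Triads in C minor (natural minor): C minor (i), D diminished (ii°), Eb major (III), F minor (iv), G minor (v), Ab major (VI), Bb major (VII).
Shared triads with their functions: F minor (v in Bb minor, iv in C minor); Ab major (VII in Bb minor, VI in C minor).

Fm, Ab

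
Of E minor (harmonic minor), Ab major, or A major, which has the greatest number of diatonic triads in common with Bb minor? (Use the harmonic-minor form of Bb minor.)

Triads of Bb minor (harmonic minor): Bbm (i), Cdim (ii°), Dbaug (III+), Ebm (iv), F (V), Gb (VI), Adim (vii°).
E minor (harmonic minor) shares 0: none.
Ab major shares 1: Bbm.
A major shares 0: none.
The most common triads (1) are shared with Ab major.

Ab major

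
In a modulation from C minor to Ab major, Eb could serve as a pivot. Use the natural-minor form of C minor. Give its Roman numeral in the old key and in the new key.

III in C minor; V in Ab major

The scale of C minor (natural minor) is C D Eb F G Ab Bb; Eb is degree 3, and the triad built there (Eb-G-Bb) is major, so it is III.
The scale of Ab major is Ab Bb C Db Eb F G; Eb is degree 5, and the triad built there (Eb-G-Bb) is major, so it is V.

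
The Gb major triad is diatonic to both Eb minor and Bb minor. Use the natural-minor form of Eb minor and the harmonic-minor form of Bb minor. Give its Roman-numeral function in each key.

III in Eb minor; VI in Bb minor

The scale of Eb minor (natural minor) is Eb F Gb Ab Bb Cb Db; Gb is degree 3, and the triad built there (Gb-Bb-Db) is major, so it is III.
The scale of Bb minor (harmonic minor) is Bb C Db Eb F Gb A; Gb is degree 6, and the triad built there (Gb-Bb-Db) is major, so it is VI.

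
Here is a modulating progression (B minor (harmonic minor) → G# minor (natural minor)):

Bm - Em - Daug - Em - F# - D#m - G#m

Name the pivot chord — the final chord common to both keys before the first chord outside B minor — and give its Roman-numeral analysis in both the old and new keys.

F# — V in B minor, VII in G# minor

Chords diatonic to B minor: Bm, C#dim, Daug, Em, F#, G, A#dim.
Reading the progression, the first chord not in that set is D#m, so the modulation leaves B minor there.
The chord immediately before D#m is F#, which is diatonic to both keys: V in B minor and VII in G# minor.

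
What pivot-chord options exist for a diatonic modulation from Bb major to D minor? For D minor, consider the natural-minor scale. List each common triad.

Bb, Dm, F, Gm

Triads in Bb major: Bb (I), Cm (ii), Dm (iii), Eb (IV), F (V), Gm (vi), Adim (vii°).
Triads in D minor (natural minor): Dm (i), Edim (ii°), F (III), Gm (iv), Am (v), Bb (VI), C (VII).
Shared triads with their functions: Bb (I in Bb major, VI in D minor); Dm (iii in Bb major, i in D minor); F (V in Bb major, III in D minor); Gm (vi in Bb major, iv in D minor).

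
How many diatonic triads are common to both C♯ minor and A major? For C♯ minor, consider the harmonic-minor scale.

3

Diatonic triads of C♯ minor (harmonic minor): C♯m (i), D♯dim (ii°), Eaug (III+), F♯m (iv), G♯ (V), A (VI), B♯dim (vii°).
Diatonic triads of A major: A (I), Bm (ii), C♯m (iii), D (IV), E (V), F♯m (vi), G♯dim (vii°).
Matching root and quality in both lists: C♯m, F♯m, A.
That gives 3 common triads.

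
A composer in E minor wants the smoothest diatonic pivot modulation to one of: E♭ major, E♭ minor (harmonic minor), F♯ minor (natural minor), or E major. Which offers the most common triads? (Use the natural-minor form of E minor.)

Triads of E minor (natural minor): Em (i), F♯dim (ii°), G (III), Am (iv), Bm (v), C (VI), D (VII).
E♭ major shares 0: none.
E♭ minor (harmonic minor) shares 0: none.
F♯ minor (natural minor) shares 2: Bm, D.
E major shares 0: none.
The most common triads (2) are shared with F♯ minor.

F♯ minor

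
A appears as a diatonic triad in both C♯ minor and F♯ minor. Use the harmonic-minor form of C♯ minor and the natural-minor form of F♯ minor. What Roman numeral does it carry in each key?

VI in C♯ minor; III in F♯ minor

The scale of C♯ minor (harmonic minor) is C♯ D♯ E F♯ G♯ A B♯; A is degree 6, and the triad built there (A-C♯-E) is major, so it is VI.
The scale of F♯ minor (natural minor) is F♯ G♯ A B C♯ D E; A is degree 3, and the triad built there (A-C♯-E) is major, so it is III.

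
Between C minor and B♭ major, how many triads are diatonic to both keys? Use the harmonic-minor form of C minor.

Diatonic triads of C minor (harmonic minor): Cm (i), Ddim (ii°), E♭aug (III+), Fm (iv), G (V), A♭ (VI), Bdim (vii°).
Diatonic triads of B♭ major: B♭ (I), Cm (ii), Dm (iii), E♭ (IV), F (V), Gm (vi), Adim (vii°).
Matching root and quality in both lists: Cm.
That gives 1 common triad.

1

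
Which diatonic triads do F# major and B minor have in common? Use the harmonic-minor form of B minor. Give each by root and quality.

Triads in F# major: F# (I), G#m (ii), A#m (iii), B (IV), C# (V), D#m (vi), E#dim (vii°).
Triads in B minor (harmonic minor): Bm (i), C#dim (ii°), Daug (III+), Em (iv), F# (V), G (VI), A#dim (vii°).
Shared triads with their functions: F# (I in F# major, V in B minor).

F#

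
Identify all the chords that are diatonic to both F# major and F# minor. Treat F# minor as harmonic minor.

C#, E#dim

Triads in F# major: F# (I), G#m (ii), A#m (iii), B (IV), C# (V), D#m (vi), E#dim (vii°).
Triads in F# minor (harmonic minor): F#m (i), G#dim (ii°), Aaug (III+), Bm (iv), C# (V), D (VI), E#dim (vii°).
Shared triads with their functions: C# (V in F# major, V in F# minor); E#dim (vii° in F# major, vii° in F# minor).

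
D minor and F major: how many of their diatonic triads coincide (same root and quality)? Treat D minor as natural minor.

Diatonic triads of D minor (natural minor): Dm (i), Edim (ii°), F (III), Gm (iv), Am (v), Bb (VI), C (VII).
Diatonic triads of F major: F (I), Gm (ii), Am (iii), Bb (IV), C (V), Dm (vi), Edim (vii°).
Matching root and quality in both lists: Dm, Edim, F, Gm, Am, Bb, C.
That gives 7 common triads.

7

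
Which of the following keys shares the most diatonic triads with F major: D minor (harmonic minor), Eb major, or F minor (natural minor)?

D minor

Triads of F major: F (I), Gm (ii), Am (iii), Bb (IV), C (V), Dm (vi), Edim (vii°).
D minor (harmonic minor) shares 4: Gm, Bb, Dm, Edim.
Eb major shares 2: Gm, Bb.
F minor (natural minor) shares 0: none.
The most common triads (4) are shared with D minor.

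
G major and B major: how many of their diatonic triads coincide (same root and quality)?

0

Diatonic triads of G major: G (I), Am (ii), Bm (iii), C (IV), D (V), Em (vi), F♯dim (vii°).
Diatonic triads of B major: B (I), C♯m (ii), D♯m (iii), E (IV), F♯ (V), G♯m (vi), A♯dim (vii°).
No triad has the same root and quality in both keys.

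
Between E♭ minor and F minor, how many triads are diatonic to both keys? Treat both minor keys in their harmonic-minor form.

Diatonic triads of E♭ minor (harmonic minor): E♭ minor (i), F diminished (ii°), G♭ augmented (III+), A♭ minor (iv), B♭ major (V), C♭ major (VI), D diminished (vii°).
Diatonic triads of F minor (harmonic minor): F minor (i), G diminished (ii°), A♭ augmented (III+), B♭ minor (iv), C major (V), D♭ major (VI), E diminished (vii°).
No triad has the same root and quality in both keys.

0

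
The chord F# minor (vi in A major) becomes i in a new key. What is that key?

The numeral i denotes a minor triad on scale degree 1. With F# on degree 1, the tonic of the new key is F#.
Degree 1 carries a minor triad in minor keys, so the destination is F# minor.
Check: the diatonic triads of F# minor (natural minor) are F#m (i), G#dim (ii°), A (III), Bm (iv), C#m (v), D (VI), E (VII) — F# minor is indeed i.

F# minor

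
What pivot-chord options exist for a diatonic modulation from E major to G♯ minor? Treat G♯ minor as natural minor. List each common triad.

E, G♯m, B, C♯m

Triads in E major: E (I), F♯m (ii), G♯m (iii), A (IV), B (V), C♯m (vi), D♯dim (vii°).
Triads in G♯ minor (natural minor): G♯m (i), A♯dim (ii°), B (III), C♯m (iv), D♯m (v), E (VI), F♯ (VII).
Shared triads with their functions: E (I in E major, VI in G♯ minor); G♯m (iii in E major, i in G♯ minor); B (V in E major, III in G♯ minor); C♯m (vi in E major, iv in G♯ minor).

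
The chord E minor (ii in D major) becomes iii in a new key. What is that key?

C major

The numeral iii denotes a minor triad on scale degree 3. With E on degree 3, the tonic of the new key is C.
Degree 3 carries a minor triad in major keys, so the destination is C major.
Check: the diatonic triads of C major are C (I), Dm (ii), Em (iii), F (IV), G (V), Am (vi), Bdim (vii°) — E minor is indeed iii.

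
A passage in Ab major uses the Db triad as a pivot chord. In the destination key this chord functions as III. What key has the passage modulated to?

Bb minor

The numeral III denotes a major triad on scale degree 3. With Db on degree 3, the tonic of the new key is Bb.
Degree 3 carries a major triad in natural-minor keys, so the destination is Bb minor.
Check: the diatonic triads of Bb minor (natural minor) are Bbm (i), Cdim (ii°), Db (III), Ebm (iv), Fm (v), Gb (VI), Ab (VII) — Db is indeed III.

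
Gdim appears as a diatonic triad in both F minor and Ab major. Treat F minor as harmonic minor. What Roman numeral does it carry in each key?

ii° in F minor; vii° in Ab major

The scale of F minor (harmonic minor) is F G Ab Bb C Db E; G is degree 2, and the triad built there (G-Bb-Db) is diminished, so it is ii°.
The scale of Ab major is Ab Bb C Db Eb F G; G is degree 7, and the triad built there (G-Bb-Db) is diminished, so it is vii°.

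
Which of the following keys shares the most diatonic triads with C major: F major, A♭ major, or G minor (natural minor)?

F major

Triads of C major: C major (I), D minor (ii), E minor (iii), F major (IV), G major (V), A minor (vi), B diminished (vii°).
F major shares 4: C, Dm, F, Am.
A♭ major shares 0: none.
G minor (natural minor) shares 2: Dm, F.
The most common triads (4) are shared with F major.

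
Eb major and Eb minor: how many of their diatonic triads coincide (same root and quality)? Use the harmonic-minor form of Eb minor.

2

Diatonic triads of Eb major: Eb (I), Fm (ii), Gm (iii), Ab (IV), Bb (V), Cm (vi), Ddim (vii°).
Diatonic triads of Eb minor (harmonic minor): Ebm (i), Fdim (ii°), Gbaug (III+), Abm (iv), Bb (V), Cb (VI), Ddim (vii°).
Matching root and quality in both lists: Bb, Ddim.
That gives 2 common triads.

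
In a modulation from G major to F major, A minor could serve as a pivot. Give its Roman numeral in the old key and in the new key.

The scale of G major is G A B C D E F♯; A is degree 2, and the triad built there (A-C-E) is minor, so it is ii.
The scale of F major is F G A B♭ C D E; A is degree 3, and the triad built there (A-C-E) is minor, so it is iii.

ii in G major; iii in F major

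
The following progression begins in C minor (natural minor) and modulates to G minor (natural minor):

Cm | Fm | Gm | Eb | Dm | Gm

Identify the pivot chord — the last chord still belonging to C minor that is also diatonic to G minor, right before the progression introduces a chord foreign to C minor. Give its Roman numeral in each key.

Chords diatonic to C minor: Cm, Ddim, Eb, Fm, Gm, Ab, Bb.
Reading the progression, the first chord not in that set is Dm, so the modulation leaves C minor there.
The chord immediately before Dm is Eb, which is diatonic to both keys: III in C minor and VI in G minor.

Eb — III in C minor, VI in G minor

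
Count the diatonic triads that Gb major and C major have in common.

0

Diatonic triads of Gb major: Gb major (I), Ab minor (ii), Bb minor (iii), Cb major (IV), Db major (V), Eb minor (vi), F diminished (vii°).
Diatonic triads of C major: C major (I), D minor (ii), E minor (iii), F major (IV), G major (V), A minor (vi), B diminished (vii°).
No triad has the same root and quality in both keys.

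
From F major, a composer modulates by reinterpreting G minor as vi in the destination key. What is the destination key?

Bb major

The numeral vi denotes a minor triad on scale degree 6. With G on degree 6, the tonic of the new key is Bb.
Degree 6 carries a minor triad in major keys, so the destination is Bb major.
Check: the diatonic triads of Bb major are Bb (I), Cm (ii), Dm (iii), Eb (IV), F (V), Gm (vi), Adim (vii°) — G minor is indeed vi.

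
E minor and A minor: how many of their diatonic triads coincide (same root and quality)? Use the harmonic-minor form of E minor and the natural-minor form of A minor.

3

Diatonic triads of E minor (harmonic minor): Em (i), F#dim (ii°), Gaug (III+), Am (iv), B (V), C (VI), D#dim (vii°).
Diatonic triads of A minor (natural minor): Am (i), Bdim (ii°), C (III), Dm (iv), Em (v), F (VI), G (VII).
Matching root and quality in both lists: Em, Am, C.
That gives 3 common triads.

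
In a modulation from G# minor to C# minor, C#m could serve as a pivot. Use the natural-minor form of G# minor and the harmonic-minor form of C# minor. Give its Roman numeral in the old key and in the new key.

The scale of G# minor (natural minor) is G# A# B C# D# E F#; C# is degree 4, and the triad built there (C#-E-G#) is minor, so it is iv.
The scale of C# minor (harmonic minor) is C# D# E F# G# A B#; C# is degree 1, and the triad built there (C#-E-G#) is minor, so it is i.

iv in G# minor; i in C# minor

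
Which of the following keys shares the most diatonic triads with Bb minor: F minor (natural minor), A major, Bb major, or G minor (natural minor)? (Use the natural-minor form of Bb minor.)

F minor

Triads of Bb minor (natural minor): Bbm (i), Cdim (ii°), Db (III), Ebm (iv), Fm (v), Gb (VI), Ab (VII).
F minor (natural minor) shares 4: Bbm, Db, Fm, Ab.
A major shares 0: none.
Bb major shares 0: none.
G minor (natural minor) shares 0: none.
The most common triads (4) are shared with F minor.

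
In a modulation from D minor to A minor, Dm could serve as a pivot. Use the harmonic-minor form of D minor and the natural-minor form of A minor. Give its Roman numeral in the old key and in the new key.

The scale of D minor (harmonic minor) is D E F G A B♭ C♯; D is degree 1, and the triad built there (D-F-A) is minor, so it is i.
The scale of A minor (natural minor) is A B C D E F G; D is degree 4, and the triad built there (D-F-A) is minor, so it is iv.

i in D minor; iv in A minor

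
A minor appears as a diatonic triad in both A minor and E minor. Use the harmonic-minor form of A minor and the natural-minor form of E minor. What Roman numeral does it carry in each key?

i in A minor; iv in E minor

The scale of A minor (harmonic minor) is A B C D E F G#; A is degree 1, and the triad built there (A-C-E) is minor, so it is i.
The scale of E minor (natural minor) is E F# G A B C D; A is degree 4, and the triad built there (A-C-E) is minor, so it is iv.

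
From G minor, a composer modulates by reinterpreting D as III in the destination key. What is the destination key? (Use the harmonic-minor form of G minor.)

B minor

The numeral III denotes a major triad on scale degree 3. With D on degree 3, the tonic of the new key is B.
Degree 3 carries a major triad in natural-minor keys, so the destination is B minor.
Check: the diatonic triads of B minor (natural minor) are Bm (i), C♯dim (ii°), D (III), Em (iv), F♯m (v), G (VI), A (VII) — D is indeed III.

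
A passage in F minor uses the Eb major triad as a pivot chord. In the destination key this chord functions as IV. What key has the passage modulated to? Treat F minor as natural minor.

Bb major

The numeral IV denotes a major triad on scale degree 4. With Eb on degree 4, the tonic of the new key is Bb.
Degree 4 carries a major triad in major keys, so the destination is Bb major.
Check: the diatonic triads of Bb major are Bb (I), Cm (ii), Dm (iii), Eb (IV), F (V), Gm (vi), Adim (vii°) — Eb major is indeed IV.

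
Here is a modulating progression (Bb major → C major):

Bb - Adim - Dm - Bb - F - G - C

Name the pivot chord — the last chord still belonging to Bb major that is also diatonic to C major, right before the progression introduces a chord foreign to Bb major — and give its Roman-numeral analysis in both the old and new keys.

Chords diatonic to Bb major: Bb, Cm, Dm, Eb, F, Gm, Adim.
Reading the progression, the first chord not in that set is G, so the modulation leaves Bb major there.
The chord immediately before G is F, which is diatonic to both keys: V in Bb major and IV in C major.

F — V in Bb major, IV in C major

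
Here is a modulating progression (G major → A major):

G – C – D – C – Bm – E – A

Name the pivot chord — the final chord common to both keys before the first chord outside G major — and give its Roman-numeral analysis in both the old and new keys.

Bm — iii in G major, ii in A major

Chords diatonic to G major: G, Am, Bm, C, D, Em, F#dim.
Reading the progression, the first chord not in that set is E, so the modulation leaves G major there.
The chord immediately before E is Bm, which is diatonic to both keys: iii in G major and ii in A major.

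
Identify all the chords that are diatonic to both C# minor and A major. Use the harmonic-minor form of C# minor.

Triads in C# minor (harmonic minor): C#m (i), D#dim (ii°), Eaug (III+), F#m (iv), G# (V), A (VI), B#dim (vii°).
Triads in A major: A (I), Bm (ii), C#m (iii), D (IV), E (V), F#m (vi), G#dim (vii°).
Shared triads with their functions: C#m (i in C# minor, iii in A major); F#m (iv in C# minor, vi in A major); A (VI in C# minor, I in A major).

C#m, F#m, A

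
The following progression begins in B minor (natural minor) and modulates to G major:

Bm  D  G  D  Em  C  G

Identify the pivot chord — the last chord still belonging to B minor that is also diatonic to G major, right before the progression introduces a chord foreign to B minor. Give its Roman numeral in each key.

Chords diatonic to B minor: Bm, C#dim, D, Em, F#m, G, A.
Reading the progression, the first chord not in that set is C, so the modulation leaves B minor there.
The chord immediately before C is Em, which is diatonic to both keys: iv in B minor and vi in G major.

Em — iv in B minor, vi in G major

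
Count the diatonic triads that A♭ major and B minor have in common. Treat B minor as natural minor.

Diatonic triads of A♭ major: A♭ (I), B♭m (ii), Cm (iii), D♭ (IV), E♭ (V), Fm (vi), Gdim (vii°).
Diatonic triads of B minor (natural minor): Bm (i), C♯dim (ii°), D (III), Em (iv), F♯m (v), G (VI), A (VII).
No triad has the same root and quality in both keys.

0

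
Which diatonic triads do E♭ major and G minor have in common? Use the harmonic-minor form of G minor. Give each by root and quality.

E♭, Gm, Cm

Triads in E♭ major: E♭ (I), Fm (ii), Gm (iii), A♭ (IV), B♭ (V), Cm (vi), Ddim (vii°).
Triads in G minor (harmonic minor): Gm (i), Adim (ii°), B♭aug (III+), Cm (iv), D (V), E♭ (VI), F♯dim (vii°).
Shared triads with their functions: E♭ (I in E♭ major, VI in G minor); Gm (iii in E♭ major, i in G minor); Cm (vi in E♭ major, iv in G minor).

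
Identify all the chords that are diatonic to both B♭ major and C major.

Dm, F

Triads in B♭ major: B♭ major (I), C minor (ii), D minor (iii), E♭ major (IV), F major (V), G minor (vi), A diminished (vii°).
Triads in C major: C major (I), D minor (ii), E minor (iii), F major (IV), G major (V), A minor (vi), B diminished (vii°).
Shared triads with their functions: D minor (iii in B♭ major, ii in C major); F major (V in B♭ major, IV in C major).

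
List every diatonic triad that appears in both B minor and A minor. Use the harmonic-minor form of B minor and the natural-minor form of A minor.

Triads in B minor (harmonic minor): Bm (i), C#dim (ii°), Daug (III+), Em (iv), F# (V), G (VI), A#dim (vii°).
Triads in A minor (natural minor): Am (i), Bdim (ii°), C (III), Dm (iv), Em (v), F (VI), G (VII).
Shared triads with their functions: Em (iv in B minor, v in A minor); G (VI in B minor, VII in A minor).

Em, G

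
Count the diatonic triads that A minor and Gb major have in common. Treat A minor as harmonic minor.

Diatonic triads of A minor (harmonic minor): Am (i), Bdim (ii°), Caug (III+), Dm (iv), E (V), F (VI), G#dim (vii°).
Diatonic triads of Gb major: Gb (I), Abm (ii), Bbm (iii), Cb (IV), Db (V), Ebm (vi), Fdim (vii°).
No triad has the same root and quality in both keys.

0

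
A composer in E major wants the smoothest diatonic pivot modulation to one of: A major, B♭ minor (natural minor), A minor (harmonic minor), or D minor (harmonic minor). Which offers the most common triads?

Triads of E major: E major (I), F♯ minor (ii), G♯ minor (iii), A major (IV), B major (V), C♯ minor (vi), D♯ diminished (vii°).
A major shares 4: E, F♯m, A, C♯m.
B♭ minor (natural minor) shares 0: none.
A minor (harmonic minor) shares 1: E.
D minor (harmonic minor) shares 1: A.
The most common triads (4) are shared with A major.

A major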